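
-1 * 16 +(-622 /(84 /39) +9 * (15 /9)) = -4057 /14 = -289.79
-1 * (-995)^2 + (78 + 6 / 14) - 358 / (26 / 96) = -90205426 / 91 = -991268.42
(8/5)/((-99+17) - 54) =-1/85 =-0.01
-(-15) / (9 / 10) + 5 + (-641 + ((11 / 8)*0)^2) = -619.33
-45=-45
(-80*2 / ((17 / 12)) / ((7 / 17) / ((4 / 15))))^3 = -134217728 / 343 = -391305.33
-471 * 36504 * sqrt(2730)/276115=-17193384 * sqrt(2730)/276115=-3253.51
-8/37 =-0.22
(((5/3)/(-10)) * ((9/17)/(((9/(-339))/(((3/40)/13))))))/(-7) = -339/123760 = -0.00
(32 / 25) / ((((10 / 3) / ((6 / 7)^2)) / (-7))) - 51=-46353 / 875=-52.97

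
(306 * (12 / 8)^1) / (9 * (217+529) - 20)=459 / 6694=0.07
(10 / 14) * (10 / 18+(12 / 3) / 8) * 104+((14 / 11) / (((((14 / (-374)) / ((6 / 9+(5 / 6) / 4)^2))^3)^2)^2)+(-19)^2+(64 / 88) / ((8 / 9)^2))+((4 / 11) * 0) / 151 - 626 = 11161288860733623176545530108057168667049 / 1636299986314332066545664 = 6821052957333183.96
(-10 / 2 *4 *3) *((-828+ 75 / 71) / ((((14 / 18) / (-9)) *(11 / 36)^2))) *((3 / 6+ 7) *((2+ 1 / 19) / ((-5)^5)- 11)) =72463455029333376 / 142825375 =507357008.72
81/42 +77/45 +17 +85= 66553/630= 105.64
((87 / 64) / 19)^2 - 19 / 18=-1.05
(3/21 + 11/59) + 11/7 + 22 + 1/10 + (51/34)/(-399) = 134503/5605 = 24.00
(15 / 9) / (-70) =-1 / 42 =-0.02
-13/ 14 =-0.93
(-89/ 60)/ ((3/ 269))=-23941/ 180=-133.01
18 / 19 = 0.95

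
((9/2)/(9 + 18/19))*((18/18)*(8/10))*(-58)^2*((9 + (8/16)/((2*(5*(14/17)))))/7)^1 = 40538723/25725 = 1575.85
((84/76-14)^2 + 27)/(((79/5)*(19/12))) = 4186320/541861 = 7.73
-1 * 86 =-86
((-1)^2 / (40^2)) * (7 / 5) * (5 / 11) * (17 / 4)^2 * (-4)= -2023 / 70400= -0.03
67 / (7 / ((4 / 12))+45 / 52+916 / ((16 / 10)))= 3484 / 30907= 0.11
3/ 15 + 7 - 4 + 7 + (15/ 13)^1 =738/ 65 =11.35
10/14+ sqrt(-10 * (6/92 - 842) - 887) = 5/7+ 2 * sqrt(996153)/23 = 87.50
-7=-7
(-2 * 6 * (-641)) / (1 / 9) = 69228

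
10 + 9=19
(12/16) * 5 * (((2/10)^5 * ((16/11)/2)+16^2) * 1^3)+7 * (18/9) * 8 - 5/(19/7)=139789489/130625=1070.16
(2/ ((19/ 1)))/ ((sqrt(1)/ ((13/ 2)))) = 0.68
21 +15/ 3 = 26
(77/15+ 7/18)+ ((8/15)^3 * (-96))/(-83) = 118227/20750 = 5.70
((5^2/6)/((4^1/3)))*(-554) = -1731.25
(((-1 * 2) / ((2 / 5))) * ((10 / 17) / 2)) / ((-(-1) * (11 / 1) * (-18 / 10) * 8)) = 125 / 13464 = 0.01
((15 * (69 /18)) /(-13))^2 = 13225 /676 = 19.56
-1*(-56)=56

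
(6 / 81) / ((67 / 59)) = 118 / 1809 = 0.07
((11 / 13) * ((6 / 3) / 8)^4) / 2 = 11 / 6656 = 0.00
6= 6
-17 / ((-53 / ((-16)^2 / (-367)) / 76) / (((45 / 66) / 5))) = -496128 / 213961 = -2.32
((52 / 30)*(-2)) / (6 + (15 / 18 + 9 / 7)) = -728 / 1705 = -0.43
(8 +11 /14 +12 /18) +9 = 775 /42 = 18.45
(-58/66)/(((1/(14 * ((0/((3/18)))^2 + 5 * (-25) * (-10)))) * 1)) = -507500/33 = -15378.79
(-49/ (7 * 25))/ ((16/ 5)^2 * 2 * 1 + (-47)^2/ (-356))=-2492/ 127047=-0.02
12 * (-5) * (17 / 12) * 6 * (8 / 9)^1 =-1360 / 3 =-453.33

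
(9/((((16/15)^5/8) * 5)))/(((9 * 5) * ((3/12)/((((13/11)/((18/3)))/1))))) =131625/720896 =0.18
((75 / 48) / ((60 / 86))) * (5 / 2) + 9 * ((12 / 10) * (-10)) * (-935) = 19389235 / 192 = 100985.60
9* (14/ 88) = 1.43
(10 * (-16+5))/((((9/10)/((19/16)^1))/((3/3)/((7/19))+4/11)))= -37525/84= -446.73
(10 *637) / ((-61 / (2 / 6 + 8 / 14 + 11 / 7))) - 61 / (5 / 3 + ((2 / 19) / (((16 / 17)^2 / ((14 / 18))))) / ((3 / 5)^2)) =-20128333096 / 69337785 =-290.29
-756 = -756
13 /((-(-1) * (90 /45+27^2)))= 13 /731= 0.02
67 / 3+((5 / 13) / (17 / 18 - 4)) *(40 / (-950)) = 910411 / 40755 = 22.34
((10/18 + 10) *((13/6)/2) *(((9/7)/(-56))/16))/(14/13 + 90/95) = -61009/7526400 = -0.01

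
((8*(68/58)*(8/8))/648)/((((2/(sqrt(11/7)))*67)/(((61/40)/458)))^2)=0.00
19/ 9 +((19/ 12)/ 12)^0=28/ 9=3.11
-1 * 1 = -1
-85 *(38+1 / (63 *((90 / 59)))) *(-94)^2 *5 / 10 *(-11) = 89027235077 / 567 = 157014523.95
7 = 7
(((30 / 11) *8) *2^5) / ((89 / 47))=360960 / 979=368.70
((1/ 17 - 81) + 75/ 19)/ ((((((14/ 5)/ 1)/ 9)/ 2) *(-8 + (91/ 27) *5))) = -30215835/ 540379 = -55.92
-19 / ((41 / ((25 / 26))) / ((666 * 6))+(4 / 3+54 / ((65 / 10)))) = -12337650 / 6267329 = -1.97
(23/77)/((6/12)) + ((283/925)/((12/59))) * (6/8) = 1966469/1139600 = 1.73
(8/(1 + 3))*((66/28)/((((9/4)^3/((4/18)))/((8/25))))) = 11264/382725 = 0.03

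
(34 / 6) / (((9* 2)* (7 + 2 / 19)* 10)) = 323 / 72900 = 0.00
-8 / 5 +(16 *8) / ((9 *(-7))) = -1144 / 315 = -3.63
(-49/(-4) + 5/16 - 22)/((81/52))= -1963/324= -6.06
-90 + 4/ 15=-89.73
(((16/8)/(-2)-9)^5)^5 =-10000000000000000000000000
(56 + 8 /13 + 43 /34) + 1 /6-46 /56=1062331 /18564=57.23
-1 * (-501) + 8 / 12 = 1505 / 3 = 501.67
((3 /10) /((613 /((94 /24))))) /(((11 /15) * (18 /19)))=893 /323664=0.00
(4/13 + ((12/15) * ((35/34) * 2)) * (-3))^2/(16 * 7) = 65536/341887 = 0.19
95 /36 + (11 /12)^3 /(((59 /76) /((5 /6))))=530005 /152928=3.47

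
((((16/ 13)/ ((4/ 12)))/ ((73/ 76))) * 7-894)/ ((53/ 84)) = -1374.26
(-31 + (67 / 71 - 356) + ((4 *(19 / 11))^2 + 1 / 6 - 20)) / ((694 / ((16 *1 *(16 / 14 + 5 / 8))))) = -14.60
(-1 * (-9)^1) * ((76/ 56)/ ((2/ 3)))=18.32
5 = 5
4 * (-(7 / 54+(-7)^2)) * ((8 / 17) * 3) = -42448 / 153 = -277.44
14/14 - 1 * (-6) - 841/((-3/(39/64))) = 11381/64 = 177.83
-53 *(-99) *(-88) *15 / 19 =-364528.42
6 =6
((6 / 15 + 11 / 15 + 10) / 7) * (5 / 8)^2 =835 / 1344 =0.62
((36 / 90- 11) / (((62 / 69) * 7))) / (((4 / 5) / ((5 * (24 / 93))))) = -18285 / 6727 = -2.72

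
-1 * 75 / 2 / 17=-75 / 34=-2.21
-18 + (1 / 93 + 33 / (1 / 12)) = 35155 / 93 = 378.01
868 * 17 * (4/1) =59024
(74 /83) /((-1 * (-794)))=37 /32951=0.00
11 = 11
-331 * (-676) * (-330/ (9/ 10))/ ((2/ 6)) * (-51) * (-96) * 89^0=-1205060313600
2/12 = 0.17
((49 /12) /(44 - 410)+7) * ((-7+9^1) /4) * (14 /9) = 214865 /39528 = 5.44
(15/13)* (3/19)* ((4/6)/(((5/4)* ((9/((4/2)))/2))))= 32/741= 0.04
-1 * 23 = -23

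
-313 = -313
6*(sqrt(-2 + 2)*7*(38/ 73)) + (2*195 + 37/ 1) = 427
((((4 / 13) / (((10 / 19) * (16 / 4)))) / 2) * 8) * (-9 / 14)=-171 / 455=-0.38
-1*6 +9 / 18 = -11 / 2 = -5.50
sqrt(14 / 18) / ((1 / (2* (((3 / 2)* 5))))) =5* sqrt(7) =13.23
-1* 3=-3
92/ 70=46/ 35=1.31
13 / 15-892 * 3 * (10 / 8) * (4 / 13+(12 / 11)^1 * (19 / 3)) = -51778741 / 2145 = -24139.27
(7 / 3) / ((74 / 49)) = 343 / 222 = 1.55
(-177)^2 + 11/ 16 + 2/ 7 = 3508957/ 112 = 31329.97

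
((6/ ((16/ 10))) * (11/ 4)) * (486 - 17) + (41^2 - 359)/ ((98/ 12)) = 3918777/ 784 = 4998.44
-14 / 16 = -7 / 8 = -0.88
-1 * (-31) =31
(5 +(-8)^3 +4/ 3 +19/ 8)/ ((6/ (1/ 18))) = -12079/ 2592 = -4.66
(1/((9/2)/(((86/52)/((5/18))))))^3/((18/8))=2544224/2471625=1.03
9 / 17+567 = 9648 / 17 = 567.53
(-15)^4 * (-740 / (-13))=2881730.77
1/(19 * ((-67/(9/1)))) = -9/1273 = -0.01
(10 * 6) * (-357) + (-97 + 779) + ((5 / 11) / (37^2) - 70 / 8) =-1249701213 / 60236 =-20746.75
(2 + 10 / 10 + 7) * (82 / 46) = 17.83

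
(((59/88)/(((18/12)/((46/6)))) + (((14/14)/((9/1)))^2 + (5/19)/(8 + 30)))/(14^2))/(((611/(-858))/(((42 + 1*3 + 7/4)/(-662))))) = 829099469/475524471744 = 0.00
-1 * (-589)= 589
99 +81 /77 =7704 /77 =100.05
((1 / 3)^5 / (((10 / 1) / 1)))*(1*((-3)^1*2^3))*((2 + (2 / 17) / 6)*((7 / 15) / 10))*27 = -1442 / 57375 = -0.03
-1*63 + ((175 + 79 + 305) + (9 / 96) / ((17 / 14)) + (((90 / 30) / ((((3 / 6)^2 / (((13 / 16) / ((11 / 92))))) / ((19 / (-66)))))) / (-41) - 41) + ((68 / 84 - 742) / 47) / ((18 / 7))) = 449.52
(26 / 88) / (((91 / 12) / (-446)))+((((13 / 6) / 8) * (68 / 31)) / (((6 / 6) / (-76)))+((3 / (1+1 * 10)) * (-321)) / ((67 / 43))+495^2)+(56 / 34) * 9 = 1997669402173 / 8156379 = 244921.11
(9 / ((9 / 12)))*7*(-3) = -252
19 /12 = 1.58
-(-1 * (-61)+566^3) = -181321557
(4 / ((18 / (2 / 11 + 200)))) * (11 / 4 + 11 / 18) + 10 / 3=4127 / 27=152.85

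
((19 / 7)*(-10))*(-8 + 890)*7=-167580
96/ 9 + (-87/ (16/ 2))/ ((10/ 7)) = 3.05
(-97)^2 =9409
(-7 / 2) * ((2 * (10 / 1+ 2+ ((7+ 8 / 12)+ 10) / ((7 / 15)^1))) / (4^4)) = -349 / 256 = -1.36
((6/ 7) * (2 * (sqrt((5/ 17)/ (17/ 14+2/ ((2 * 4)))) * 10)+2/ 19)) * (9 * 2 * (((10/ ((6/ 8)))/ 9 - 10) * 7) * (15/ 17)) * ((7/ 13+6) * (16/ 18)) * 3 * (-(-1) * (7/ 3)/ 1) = -51520000 * sqrt(24395)/ 27183 - 2576000/ 741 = -299501.72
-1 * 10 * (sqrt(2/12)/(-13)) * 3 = 5 * sqrt(6)/13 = 0.94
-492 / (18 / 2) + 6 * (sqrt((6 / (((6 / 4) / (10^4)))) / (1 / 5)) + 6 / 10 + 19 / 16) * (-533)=-639600 * sqrt(5) - 692531 / 120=-1435960.17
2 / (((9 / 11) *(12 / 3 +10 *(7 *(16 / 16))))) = 11 / 333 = 0.03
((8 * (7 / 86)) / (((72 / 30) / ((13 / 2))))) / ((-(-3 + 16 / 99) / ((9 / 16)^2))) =1216215 / 6186496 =0.20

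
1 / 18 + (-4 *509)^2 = 74615329 / 18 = 4145296.06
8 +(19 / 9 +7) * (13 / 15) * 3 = 1426 / 45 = 31.69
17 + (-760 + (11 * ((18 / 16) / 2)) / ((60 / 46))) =-118121 / 160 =-738.26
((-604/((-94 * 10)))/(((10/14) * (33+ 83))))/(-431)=-1057/58745300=-0.00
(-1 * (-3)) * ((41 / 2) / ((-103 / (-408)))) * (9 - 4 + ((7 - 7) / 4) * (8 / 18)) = 125460 / 103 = 1218.06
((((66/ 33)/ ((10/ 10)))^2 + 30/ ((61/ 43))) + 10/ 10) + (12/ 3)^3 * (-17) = -64773/ 61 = -1061.85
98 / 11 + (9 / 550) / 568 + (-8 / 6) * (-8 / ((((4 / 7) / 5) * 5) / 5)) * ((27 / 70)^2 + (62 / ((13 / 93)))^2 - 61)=1850075883335791 / 100791600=18355457.04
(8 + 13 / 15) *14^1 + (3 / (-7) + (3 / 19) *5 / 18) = 493757 / 3990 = 123.75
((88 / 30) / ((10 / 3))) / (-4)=-11 / 50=-0.22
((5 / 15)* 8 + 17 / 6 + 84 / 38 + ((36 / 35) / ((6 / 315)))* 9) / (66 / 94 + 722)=881767 / 1290746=0.68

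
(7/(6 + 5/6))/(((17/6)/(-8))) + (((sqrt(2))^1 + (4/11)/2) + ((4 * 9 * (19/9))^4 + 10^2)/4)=sqrt(2) + 63947121741/7667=8340567.70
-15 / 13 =-1.15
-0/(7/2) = 0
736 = 736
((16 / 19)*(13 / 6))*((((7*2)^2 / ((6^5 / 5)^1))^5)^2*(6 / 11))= 10129877557314023564453125 / 10069059550174217741156588583911424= 0.00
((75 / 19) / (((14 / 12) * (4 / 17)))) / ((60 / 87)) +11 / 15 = 344479 / 15960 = 21.58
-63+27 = -36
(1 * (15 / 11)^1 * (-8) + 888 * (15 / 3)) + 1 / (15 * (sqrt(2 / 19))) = sqrt(38) / 30 + 48720 / 11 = 4429.30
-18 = -18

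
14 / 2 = 7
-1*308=-308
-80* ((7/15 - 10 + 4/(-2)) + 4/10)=2672/3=890.67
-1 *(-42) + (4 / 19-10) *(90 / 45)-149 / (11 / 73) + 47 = -192154 / 209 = -919.40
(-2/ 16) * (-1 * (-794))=-397/ 4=-99.25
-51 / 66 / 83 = -17 / 1826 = -0.01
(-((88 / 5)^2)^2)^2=3596345248055296 / 390625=9206643835.02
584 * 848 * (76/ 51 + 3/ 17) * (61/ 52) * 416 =1208366080/ 3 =402788693.33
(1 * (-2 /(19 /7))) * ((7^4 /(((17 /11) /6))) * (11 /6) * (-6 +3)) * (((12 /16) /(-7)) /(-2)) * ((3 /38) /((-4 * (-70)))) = 1120581 /1963840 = 0.57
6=6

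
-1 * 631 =-631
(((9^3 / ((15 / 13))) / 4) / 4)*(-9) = -28431 / 80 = -355.39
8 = 8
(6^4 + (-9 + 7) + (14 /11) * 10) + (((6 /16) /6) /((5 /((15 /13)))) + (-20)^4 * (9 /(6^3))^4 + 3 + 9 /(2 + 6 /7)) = 304256209 /231660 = 1313.37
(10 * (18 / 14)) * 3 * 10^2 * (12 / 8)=40500 / 7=5785.71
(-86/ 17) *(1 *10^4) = -860000/ 17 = -50588.24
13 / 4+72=301 / 4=75.25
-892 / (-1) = 892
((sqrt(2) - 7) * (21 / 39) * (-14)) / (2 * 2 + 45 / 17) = 11662 / 1469 - 1666 * sqrt(2) / 1469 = 6.33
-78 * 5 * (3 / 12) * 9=-1755 / 2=-877.50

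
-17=-17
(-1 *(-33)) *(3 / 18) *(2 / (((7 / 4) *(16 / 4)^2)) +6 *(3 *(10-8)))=5555 / 28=198.39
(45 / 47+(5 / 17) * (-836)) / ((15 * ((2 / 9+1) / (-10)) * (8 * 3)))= 195695 / 35156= 5.57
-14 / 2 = -7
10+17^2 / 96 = 13.01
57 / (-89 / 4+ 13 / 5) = -380 / 131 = -2.90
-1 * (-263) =263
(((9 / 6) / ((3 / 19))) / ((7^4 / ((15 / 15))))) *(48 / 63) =152 / 50421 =0.00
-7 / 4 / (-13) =0.13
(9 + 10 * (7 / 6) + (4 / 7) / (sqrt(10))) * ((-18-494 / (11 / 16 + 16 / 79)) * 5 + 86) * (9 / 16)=-4846199 / 150-156329 * sqrt(10) / 1750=-32590.48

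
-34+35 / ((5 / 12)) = 50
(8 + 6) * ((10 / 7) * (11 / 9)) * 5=1100 / 9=122.22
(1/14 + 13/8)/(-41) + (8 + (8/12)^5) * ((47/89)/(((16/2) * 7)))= 1753187/49655592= 0.04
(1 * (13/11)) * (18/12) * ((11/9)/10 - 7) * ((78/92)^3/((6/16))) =-53037777/2676740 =-19.81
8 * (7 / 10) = 5.60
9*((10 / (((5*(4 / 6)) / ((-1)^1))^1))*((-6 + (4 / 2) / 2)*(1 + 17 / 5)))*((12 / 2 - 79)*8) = -346896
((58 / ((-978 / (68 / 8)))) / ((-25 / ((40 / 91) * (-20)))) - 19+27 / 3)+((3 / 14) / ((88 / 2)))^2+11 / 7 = -20758950595 / 2412201792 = -8.61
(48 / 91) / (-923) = -48 / 83993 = -0.00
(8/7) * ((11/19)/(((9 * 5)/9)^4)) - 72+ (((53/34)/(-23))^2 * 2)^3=-171083566718180597687811/2376195612667204265000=-72.00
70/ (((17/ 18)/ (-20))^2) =31391.00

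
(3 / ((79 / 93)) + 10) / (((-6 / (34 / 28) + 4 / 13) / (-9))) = 26.28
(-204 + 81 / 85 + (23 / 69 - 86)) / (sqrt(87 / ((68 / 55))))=-147244 * sqrt(81345) / 1220175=-34.42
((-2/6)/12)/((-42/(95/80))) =0.00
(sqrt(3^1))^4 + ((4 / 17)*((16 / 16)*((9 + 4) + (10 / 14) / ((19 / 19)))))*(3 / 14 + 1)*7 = 255 / 7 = 36.43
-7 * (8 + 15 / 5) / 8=-77 / 8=-9.62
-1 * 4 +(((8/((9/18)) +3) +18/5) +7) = 128/5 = 25.60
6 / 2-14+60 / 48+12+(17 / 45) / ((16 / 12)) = 38 / 15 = 2.53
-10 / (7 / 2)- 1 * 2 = -4.86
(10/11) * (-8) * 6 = -480/11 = -43.64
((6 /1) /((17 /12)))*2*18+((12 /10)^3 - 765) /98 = 30130047 /208250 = 144.68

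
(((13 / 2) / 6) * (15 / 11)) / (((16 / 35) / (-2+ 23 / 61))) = -20475 / 3904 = -5.24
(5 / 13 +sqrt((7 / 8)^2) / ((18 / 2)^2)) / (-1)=-3331 / 8424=-0.40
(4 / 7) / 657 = 4 / 4599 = 0.00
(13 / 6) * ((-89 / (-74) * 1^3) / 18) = 1157 / 7992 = 0.14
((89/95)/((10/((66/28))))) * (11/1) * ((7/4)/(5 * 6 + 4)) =32307/258400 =0.13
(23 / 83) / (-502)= -23 / 41666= -0.00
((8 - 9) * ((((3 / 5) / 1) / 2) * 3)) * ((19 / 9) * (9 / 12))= -57 / 40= -1.42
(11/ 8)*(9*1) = 99/ 8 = 12.38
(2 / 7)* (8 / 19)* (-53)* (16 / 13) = -13568 / 1729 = -7.85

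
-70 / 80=-7 / 8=-0.88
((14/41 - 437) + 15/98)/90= -1753879/361620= -4.85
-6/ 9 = -0.67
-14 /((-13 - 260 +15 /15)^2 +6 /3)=-7 /36993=-0.00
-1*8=-8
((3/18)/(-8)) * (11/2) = -11/96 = -0.11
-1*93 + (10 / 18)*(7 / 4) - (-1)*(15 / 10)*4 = -3097 / 36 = -86.03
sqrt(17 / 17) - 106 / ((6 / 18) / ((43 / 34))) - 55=-7755 / 17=-456.18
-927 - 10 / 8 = -3713 / 4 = -928.25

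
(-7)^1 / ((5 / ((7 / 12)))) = -49 / 60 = -0.82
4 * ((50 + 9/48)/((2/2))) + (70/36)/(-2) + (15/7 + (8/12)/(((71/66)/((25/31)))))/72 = 73885001/369768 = 199.81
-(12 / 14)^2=-0.73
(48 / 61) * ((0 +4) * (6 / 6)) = 192 / 61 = 3.15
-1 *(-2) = 2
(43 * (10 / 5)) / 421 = 86 / 421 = 0.20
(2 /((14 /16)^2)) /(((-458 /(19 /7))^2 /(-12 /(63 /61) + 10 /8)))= -2515448 /2644127661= -0.00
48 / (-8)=-6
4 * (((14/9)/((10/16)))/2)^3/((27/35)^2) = 12.95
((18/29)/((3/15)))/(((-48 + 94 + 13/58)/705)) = 126900/2681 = 47.33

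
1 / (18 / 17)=17 / 18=0.94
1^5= 1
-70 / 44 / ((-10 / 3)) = 21 / 44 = 0.48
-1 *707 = -707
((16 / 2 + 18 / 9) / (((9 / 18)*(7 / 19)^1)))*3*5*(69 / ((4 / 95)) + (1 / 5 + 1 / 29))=270924135 / 203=1334601.65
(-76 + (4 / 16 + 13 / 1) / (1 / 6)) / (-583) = -7 / 1166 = -0.01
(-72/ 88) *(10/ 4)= -45/ 22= -2.05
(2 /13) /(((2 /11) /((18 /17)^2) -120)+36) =-3564 /1942187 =-0.00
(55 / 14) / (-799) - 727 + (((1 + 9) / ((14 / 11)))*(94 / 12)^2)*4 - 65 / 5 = 119649755 / 100674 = 1188.49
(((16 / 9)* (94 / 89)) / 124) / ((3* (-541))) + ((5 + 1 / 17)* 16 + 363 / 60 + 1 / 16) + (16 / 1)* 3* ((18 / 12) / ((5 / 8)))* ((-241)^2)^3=247420892019499838137793965 / 10961793936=22571204445554890.25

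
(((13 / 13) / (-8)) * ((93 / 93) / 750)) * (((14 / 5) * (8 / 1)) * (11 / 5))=-0.01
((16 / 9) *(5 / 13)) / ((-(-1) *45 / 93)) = 496 / 351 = 1.41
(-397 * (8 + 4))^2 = 22695696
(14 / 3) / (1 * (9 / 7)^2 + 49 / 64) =43904 / 22755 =1.93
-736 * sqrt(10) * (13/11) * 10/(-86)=47840 * sqrt(10)/473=319.84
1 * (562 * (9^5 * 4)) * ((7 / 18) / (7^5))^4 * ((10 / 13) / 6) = 4215 / 864056194809626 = 0.00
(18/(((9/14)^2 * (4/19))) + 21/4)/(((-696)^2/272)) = 129829/1089936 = 0.12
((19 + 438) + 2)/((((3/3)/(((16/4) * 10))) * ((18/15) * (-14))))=-7650/7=-1092.86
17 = 17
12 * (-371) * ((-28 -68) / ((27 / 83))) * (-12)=-15766016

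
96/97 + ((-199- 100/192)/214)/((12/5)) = 7188499/11956608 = 0.60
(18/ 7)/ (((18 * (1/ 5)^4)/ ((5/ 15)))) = 625/ 21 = 29.76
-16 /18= -8 /9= -0.89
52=52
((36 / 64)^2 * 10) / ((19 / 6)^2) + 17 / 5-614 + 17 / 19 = -35198351 / 57760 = -609.39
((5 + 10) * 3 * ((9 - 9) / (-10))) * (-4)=0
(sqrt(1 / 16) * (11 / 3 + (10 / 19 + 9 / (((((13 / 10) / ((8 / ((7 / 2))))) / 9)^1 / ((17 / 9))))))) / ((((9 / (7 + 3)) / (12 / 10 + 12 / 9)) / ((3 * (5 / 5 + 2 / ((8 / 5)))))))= 1417109 / 1092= 1297.72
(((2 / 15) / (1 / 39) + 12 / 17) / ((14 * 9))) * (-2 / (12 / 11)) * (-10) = 2761 / 3213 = 0.86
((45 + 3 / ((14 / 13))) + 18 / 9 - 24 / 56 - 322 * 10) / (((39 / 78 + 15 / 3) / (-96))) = 4261344 / 77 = 55342.13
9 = 9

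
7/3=2.33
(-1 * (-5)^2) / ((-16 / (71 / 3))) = 1775 / 48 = 36.98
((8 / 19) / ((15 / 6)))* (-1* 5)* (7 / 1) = -112 / 19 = -5.89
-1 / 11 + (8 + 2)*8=879 / 11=79.91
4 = 4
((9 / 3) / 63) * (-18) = -6 / 7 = -0.86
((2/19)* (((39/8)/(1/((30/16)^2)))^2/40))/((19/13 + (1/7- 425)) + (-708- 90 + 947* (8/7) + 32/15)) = -21021170625/3725052608512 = -0.01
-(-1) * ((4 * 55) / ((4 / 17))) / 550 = 17 / 10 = 1.70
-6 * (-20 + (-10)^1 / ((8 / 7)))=172.50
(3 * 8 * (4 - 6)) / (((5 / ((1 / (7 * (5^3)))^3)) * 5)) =-48 / 16748046875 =-0.00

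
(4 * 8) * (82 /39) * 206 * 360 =64865280 /13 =4989636.92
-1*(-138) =138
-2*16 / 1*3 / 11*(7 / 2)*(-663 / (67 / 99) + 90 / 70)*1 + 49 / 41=903064721 / 30217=29885.98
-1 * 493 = -493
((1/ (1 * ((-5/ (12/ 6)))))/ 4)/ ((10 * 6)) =-1/ 600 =-0.00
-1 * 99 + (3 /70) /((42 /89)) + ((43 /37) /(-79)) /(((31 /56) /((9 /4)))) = -8788518343 /88800740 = -98.97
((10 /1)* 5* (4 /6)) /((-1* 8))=-25 /6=-4.17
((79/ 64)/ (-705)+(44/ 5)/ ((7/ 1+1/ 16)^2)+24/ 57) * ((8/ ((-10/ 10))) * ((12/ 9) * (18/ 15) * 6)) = -2608484942/ 57013585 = -45.75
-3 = -3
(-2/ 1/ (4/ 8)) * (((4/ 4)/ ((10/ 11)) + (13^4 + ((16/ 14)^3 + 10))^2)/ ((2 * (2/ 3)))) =-2881414627879167/ 1176490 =-2449162022.52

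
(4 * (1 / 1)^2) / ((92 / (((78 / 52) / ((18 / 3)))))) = 0.01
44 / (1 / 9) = 396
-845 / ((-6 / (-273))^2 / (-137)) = 958649965 / 4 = 239662491.25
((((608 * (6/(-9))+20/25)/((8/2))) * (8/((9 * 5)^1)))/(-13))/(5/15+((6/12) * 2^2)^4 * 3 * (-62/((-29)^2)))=-10206376/23654475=-0.43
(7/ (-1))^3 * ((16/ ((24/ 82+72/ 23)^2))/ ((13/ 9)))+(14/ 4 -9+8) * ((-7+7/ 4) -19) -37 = -3174780489/ 7525544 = -421.87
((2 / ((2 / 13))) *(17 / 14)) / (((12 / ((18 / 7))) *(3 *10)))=221 / 1960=0.11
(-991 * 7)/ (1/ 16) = -110992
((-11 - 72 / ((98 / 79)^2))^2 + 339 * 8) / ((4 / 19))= 662823080947 / 23059204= 28744.40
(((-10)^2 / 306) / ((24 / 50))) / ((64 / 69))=14375 / 19584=0.73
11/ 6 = 1.83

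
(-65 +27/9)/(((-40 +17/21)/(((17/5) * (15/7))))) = 9486/823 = 11.53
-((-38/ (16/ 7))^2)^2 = -312900721/ 4096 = -76391.78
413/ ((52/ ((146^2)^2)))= 46913894132/ 13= 3608761087.08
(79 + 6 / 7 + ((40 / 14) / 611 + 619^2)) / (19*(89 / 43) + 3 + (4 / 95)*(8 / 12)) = 10043714944665 / 1109975594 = 9048.59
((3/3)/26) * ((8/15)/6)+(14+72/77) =672904/45045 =14.94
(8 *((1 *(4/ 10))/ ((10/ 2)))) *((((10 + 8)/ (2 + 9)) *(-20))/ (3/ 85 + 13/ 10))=-39168/ 2497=-15.69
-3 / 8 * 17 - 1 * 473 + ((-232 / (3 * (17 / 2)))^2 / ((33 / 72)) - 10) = -23558411 / 76296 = -308.78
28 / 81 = 0.35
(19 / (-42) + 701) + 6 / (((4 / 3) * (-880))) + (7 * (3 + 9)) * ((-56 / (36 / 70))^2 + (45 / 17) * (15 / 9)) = 5638150043803 / 5654880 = 997041.50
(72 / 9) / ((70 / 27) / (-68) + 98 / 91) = 95472 / 12397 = 7.70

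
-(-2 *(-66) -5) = -127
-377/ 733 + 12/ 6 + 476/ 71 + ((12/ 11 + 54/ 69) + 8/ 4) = 158837571/ 13166879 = 12.06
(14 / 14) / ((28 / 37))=37 / 28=1.32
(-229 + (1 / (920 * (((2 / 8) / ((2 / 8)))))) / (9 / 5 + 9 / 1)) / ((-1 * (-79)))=-2275343 / 784944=-2.90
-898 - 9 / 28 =-25153 / 28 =-898.32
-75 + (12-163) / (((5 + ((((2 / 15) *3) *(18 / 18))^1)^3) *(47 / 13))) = -2476700 / 29751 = -83.25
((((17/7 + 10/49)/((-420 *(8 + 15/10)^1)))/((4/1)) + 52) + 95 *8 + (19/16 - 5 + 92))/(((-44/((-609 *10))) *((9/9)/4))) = 40830985203/81928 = 498376.44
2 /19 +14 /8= 141 /76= 1.86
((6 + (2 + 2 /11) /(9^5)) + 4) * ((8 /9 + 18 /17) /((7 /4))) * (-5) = -12904222480 /231885423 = -55.65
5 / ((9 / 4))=20 / 9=2.22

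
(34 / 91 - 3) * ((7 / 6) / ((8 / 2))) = -0.77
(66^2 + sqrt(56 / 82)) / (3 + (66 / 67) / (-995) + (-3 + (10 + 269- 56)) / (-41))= -11906102340 / 6469211- 133330*sqrt(287) / 6469211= -1840.77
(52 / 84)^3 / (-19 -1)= -2197 / 185220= -0.01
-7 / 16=-0.44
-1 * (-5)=5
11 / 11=1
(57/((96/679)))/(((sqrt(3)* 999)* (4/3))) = 12901* sqrt(3)/127872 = 0.17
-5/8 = -0.62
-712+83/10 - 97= -8007/10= -800.70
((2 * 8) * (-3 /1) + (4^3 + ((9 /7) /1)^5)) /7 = 327961 /117649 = 2.79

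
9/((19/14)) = 126/19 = 6.63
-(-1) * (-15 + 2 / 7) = -103 / 7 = -14.71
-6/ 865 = -0.01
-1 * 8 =-8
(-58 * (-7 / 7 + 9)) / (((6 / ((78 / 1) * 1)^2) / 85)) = -39992160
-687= -687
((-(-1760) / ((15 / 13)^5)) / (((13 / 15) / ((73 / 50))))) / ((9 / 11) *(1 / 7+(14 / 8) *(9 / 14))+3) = 226042264448 / 629521875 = 359.07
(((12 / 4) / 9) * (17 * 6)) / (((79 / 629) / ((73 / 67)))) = 1561178 / 5293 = 294.95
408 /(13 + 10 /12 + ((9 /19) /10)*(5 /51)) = 395352 /13409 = 29.48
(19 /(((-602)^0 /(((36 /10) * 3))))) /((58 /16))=8208 /145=56.61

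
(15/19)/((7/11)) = 165/133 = 1.24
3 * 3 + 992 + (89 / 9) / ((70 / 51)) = 1008.20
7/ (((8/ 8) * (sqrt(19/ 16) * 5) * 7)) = 4 * sqrt(19)/ 95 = 0.18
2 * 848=1696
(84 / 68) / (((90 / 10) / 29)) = 203 / 51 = 3.98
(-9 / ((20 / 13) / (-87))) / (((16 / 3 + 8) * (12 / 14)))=71253 / 1600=44.53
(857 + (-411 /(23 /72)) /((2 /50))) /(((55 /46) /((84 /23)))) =-120974952 /1265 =-95632.37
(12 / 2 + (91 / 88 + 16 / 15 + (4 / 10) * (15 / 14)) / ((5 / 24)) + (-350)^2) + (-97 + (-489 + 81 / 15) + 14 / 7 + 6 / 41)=9624089806 / 78925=121939.69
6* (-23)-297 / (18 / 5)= -441 / 2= -220.50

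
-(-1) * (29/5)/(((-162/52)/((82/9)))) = -61828/3645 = -16.96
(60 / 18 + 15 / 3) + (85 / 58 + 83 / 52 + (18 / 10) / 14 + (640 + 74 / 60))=103357529 / 158340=652.76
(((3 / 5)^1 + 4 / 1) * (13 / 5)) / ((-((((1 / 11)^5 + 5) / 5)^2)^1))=-7755289955699 / 648437225536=-11.96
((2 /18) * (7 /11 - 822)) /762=-9035 /75438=-0.12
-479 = -479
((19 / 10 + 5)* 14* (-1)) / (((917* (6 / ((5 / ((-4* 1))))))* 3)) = 23 / 3144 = 0.01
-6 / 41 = -0.15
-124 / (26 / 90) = -5580 / 13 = -429.23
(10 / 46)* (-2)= -10 / 23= -0.43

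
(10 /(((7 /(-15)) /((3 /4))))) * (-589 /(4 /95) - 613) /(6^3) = 486725 /448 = 1086.44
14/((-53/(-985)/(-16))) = -220640/53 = -4163.02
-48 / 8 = -6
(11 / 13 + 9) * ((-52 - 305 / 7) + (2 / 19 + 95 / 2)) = -472.28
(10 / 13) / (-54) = -5 / 351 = -0.01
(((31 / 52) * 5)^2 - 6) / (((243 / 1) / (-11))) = -85811 / 657072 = -0.13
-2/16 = -1/8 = -0.12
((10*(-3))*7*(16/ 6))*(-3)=1680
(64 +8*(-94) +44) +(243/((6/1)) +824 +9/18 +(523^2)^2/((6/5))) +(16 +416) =374090573123/6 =62348428853.83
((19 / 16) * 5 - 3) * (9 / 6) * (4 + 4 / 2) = 423 / 16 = 26.44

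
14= 14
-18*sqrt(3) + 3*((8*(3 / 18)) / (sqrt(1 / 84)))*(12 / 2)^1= -18*sqrt(3) + 48*sqrt(21)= 188.79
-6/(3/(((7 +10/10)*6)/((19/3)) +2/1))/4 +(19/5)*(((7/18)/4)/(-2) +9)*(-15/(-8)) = 430385/7296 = 58.99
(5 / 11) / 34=5 / 374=0.01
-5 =-5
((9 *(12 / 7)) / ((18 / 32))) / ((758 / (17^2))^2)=4009008 / 1005487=3.99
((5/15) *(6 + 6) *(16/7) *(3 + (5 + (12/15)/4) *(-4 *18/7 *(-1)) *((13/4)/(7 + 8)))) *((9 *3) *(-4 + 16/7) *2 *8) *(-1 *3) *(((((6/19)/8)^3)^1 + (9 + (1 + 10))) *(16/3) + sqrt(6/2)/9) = 282341376 *sqrt(3)/8575 + 265588862211072/8402275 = 31666190.57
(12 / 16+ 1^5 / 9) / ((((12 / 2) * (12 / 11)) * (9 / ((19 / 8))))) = 6479 / 186624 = 0.03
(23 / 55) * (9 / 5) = 207 / 275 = 0.75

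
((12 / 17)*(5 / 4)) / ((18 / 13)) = 65 / 102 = 0.64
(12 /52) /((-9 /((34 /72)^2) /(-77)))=22253 /50544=0.44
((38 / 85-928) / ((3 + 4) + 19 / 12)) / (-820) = 236526 / 1794775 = 0.13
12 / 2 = 6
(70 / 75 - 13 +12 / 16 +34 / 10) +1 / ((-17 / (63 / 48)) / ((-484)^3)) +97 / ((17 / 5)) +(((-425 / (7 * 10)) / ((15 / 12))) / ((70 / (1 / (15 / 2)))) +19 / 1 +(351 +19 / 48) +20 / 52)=113756309141651 / 12994800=8753986.91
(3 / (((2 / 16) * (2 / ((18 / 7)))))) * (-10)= -2160 / 7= -308.57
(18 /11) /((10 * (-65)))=-9 /3575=-0.00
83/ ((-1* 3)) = -83/ 3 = -27.67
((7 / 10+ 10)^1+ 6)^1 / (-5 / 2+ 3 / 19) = -3173 / 445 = -7.13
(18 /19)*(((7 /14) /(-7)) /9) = -0.01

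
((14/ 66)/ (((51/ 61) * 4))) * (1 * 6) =0.38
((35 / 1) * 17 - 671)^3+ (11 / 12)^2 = -63212423 / 144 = -438975.16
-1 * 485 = -485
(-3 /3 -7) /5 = -1.60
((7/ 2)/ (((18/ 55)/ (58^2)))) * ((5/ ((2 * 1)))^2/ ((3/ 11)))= 89040875/ 108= 824452.55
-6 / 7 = -0.86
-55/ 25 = -11/ 5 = -2.20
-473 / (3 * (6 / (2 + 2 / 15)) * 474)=-0.12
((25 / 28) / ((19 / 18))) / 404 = 225 / 107464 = 0.00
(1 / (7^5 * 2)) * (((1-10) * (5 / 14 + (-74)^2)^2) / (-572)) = 52903220049 / 3768532768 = 14.04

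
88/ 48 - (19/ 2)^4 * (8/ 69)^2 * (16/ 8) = -2067679/ 9522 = -217.15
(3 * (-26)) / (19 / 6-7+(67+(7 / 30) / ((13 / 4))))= -10140 / 8221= -1.23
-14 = -14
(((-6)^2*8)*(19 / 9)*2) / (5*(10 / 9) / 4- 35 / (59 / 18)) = -1291392 / 9865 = -130.91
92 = 92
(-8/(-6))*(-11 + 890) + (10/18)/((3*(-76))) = 2404939/2052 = 1172.00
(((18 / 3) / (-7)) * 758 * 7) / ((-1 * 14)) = 2274 / 7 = 324.86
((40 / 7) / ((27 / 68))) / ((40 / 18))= 136 / 21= 6.48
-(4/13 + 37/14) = -537/182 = -2.95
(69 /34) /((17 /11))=759 /578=1.31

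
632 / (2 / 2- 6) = -632 / 5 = -126.40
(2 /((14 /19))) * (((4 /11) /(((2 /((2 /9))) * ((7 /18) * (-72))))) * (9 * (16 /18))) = -152 /4851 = -0.03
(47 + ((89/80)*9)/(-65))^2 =59340472801/27040000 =2194.54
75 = 75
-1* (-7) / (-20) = -7 / 20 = -0.35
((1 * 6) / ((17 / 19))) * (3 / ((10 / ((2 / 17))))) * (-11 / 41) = -3762 / 59245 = -0.06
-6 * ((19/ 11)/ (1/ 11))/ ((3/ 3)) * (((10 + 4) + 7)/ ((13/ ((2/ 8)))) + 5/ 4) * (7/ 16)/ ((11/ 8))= -17157/ 286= -59.99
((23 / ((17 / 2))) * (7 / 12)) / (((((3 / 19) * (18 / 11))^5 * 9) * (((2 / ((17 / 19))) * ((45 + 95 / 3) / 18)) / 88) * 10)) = 1616101207567 / 11479125600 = 140.79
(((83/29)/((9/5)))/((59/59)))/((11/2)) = 830/2871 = 0.29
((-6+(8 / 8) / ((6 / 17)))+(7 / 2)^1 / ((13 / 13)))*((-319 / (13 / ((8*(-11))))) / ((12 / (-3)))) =-7018 / 39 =-179.95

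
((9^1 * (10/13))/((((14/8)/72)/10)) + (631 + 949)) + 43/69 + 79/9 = 83593946/18837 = 4437.75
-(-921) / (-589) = -921 / 589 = -1.56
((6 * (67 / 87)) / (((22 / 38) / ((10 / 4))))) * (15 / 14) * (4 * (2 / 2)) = 190950 / 2233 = 85.51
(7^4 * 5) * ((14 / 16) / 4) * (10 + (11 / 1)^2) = 11008585 / 32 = 344018.28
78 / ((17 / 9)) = 702 / 17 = 41.29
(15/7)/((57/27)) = 135/133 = 1.02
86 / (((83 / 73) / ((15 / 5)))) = 18834 / 83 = 226.92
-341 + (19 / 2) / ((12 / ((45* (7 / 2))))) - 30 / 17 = -59317 / 272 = -218.08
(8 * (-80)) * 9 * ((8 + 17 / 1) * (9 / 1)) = -1296000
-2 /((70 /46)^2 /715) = -151294 /245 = -617.53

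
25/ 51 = 0.49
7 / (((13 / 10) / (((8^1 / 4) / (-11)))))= -140 / 143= -0.98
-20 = -20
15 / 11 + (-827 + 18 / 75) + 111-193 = -249534 / 275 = -907.40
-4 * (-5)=20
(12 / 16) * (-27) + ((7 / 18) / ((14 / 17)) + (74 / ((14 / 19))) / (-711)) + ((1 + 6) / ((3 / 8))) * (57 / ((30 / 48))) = 41868539 / 24885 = 1682.48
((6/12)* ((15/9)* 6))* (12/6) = 10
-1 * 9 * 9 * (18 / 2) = -729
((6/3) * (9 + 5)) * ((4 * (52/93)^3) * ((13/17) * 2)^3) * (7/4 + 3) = 1314745542656/3951805941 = 332.69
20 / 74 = 10 / 37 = 0.27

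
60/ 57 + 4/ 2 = 58/ 19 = 3.05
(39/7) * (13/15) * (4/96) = 169/840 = 0.20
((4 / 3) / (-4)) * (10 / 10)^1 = -1 / 3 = -0.33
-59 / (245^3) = -59 / 14706125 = -0.00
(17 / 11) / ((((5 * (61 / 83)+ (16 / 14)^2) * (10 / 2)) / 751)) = 46.60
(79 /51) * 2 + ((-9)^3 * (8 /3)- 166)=-107452 /51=-2106.90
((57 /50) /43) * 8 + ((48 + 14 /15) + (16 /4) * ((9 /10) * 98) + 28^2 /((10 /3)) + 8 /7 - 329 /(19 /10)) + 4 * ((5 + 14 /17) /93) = 105196307504 /226043475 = 465.38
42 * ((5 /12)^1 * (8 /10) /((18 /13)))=91 /9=10.11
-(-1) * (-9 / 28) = -9 / 28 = -0.32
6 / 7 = 0.86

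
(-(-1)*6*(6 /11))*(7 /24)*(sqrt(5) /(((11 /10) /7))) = 735*sqrt(5) /121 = 13.58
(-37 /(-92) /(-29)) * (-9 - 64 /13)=6697 /34684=0.19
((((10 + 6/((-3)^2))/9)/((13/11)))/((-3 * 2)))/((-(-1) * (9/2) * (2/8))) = -1408/9477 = -0.15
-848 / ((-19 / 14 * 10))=5936 / 95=62.48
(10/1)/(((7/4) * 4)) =10/7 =1.43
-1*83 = -83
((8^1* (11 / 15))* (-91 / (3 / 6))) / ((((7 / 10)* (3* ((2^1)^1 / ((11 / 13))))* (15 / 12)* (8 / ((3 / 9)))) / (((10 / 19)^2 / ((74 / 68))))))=-658240 / 360639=-1.83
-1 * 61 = -61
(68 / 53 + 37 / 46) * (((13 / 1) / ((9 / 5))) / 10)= 66157 / 43884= 1.51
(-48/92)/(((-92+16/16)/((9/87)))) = 36/60697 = 0.00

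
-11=-11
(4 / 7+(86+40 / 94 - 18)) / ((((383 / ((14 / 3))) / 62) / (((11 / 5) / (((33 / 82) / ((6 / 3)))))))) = 92325440 / 162009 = 569.88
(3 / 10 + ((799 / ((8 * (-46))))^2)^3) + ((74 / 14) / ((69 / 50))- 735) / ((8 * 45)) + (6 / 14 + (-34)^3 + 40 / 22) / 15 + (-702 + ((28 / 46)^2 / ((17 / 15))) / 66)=-201834085854741848166691 / 62699241508574330880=-3219.08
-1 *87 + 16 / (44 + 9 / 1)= -4595 / 53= -86.70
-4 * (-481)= 1924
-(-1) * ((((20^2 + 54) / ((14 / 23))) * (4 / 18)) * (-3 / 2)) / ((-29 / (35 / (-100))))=-5221 / 1740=-3.00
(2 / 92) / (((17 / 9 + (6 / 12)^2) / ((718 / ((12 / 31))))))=33387 / 1771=18.85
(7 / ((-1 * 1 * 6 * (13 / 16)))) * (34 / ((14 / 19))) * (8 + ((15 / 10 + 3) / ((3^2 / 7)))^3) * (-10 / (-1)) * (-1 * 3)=101123.85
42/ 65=0.65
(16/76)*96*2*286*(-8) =-1757184/19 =-92483.37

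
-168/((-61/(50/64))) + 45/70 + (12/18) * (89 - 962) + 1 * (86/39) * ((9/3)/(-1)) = -13007567/22204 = -585.82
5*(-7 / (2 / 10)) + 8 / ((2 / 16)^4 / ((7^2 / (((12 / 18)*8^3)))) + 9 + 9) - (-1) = -1837086 / 10585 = -173.56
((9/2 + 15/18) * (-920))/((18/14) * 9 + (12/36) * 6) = -20608/57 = -361.54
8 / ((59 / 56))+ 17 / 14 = 7275 / 826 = 8.81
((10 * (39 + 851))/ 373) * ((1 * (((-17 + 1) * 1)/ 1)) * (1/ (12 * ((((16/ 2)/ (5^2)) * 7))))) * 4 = -445000/ 7833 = -56.81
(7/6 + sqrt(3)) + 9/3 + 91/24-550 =-13009/24 + sqrt(3) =-540.31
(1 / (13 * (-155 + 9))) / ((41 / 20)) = -10 / 38909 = -0.00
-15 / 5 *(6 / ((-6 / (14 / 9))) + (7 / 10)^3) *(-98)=-534737 / 1500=-356.49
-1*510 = -510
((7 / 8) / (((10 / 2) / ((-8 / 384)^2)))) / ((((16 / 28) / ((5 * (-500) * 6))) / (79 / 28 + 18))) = -510125 / 12288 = -41.51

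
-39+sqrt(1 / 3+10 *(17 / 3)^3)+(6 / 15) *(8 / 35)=-6809 / 175+sqrt(147417) / 9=3.75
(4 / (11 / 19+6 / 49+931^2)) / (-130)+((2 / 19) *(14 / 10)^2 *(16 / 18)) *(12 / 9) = 5482990422427 / 22423266063900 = 0.24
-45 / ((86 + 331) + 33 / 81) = -243 / 2254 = -0.11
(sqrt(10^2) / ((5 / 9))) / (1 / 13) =234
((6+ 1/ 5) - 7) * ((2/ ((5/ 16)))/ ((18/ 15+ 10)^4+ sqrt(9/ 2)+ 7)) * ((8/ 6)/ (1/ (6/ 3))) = -503750195200/ 580820284780971+ 16000000 * sqrt(2)/ 193606761593657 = -0.00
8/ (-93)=-8/ 93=-0.09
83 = 83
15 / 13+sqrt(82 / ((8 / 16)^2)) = 15 / 13+2* sqrt(82) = 19.26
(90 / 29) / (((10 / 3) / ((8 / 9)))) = 24 / 29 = 0.83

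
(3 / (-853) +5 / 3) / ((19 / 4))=896 / 2559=0.35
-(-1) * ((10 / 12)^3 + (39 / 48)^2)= 8563 / 6912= 1.24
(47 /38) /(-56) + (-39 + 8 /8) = -80911 /2128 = -38.02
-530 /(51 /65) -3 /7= -241303 /357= -675.92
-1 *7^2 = -49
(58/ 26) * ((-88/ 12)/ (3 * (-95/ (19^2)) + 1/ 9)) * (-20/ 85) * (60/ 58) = -37620/ 6409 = -5.87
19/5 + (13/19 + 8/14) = 3362/665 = 5.06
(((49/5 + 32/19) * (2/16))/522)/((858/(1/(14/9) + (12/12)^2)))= 25093/4765400640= 0.00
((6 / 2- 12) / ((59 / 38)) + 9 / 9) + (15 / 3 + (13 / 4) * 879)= 674241 / 236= 2856.95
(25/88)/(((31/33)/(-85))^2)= 17881875/7688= 2325.95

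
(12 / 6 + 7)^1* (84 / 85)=756 / 85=8.89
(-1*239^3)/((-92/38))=5638836.11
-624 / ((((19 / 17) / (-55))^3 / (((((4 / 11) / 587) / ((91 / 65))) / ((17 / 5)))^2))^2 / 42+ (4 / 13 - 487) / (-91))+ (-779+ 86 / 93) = -164177729193492268362540908569 / 210976019074259288950073997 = -778.18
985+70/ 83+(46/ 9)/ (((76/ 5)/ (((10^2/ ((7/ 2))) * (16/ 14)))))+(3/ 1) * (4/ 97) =67253369959/ 67459329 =996.95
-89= -89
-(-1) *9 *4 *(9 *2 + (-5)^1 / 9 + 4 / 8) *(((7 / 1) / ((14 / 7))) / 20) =2261 / 20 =113.05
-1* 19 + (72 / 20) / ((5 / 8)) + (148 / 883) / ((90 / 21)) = -874229 / 66225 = -13.20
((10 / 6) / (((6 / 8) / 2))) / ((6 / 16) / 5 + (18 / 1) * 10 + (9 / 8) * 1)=100 / 4077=0.02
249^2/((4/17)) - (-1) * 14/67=70619195/268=263504.46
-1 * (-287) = 287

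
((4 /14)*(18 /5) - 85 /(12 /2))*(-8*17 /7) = 187612 /735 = 255.25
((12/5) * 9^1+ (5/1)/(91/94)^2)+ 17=1819133/41405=43.94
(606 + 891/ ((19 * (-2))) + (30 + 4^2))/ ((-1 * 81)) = -23885/ 3078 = -7.76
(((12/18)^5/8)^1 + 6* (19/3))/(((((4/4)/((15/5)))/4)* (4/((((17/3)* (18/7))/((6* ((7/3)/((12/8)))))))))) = 78523/441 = 178.06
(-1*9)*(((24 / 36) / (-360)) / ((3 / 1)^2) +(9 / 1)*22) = -962279 / 540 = -1782.00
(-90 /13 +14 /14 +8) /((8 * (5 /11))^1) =297 /520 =0.57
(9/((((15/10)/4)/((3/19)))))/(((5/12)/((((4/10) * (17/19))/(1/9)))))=264384/9025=29.29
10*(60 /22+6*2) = 1620 /11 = 147.27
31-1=30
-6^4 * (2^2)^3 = -82944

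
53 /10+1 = 6.30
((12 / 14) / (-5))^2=0.03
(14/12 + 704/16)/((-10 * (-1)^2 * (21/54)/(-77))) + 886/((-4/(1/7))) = 30193/35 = 862.66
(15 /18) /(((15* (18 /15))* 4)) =5 /432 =0.01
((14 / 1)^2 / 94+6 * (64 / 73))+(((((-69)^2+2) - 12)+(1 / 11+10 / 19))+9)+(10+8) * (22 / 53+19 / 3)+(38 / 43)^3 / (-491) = 7254178250443756487 / 1483644095779219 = 4889.43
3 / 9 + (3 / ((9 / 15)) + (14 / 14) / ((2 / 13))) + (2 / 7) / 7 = 11.87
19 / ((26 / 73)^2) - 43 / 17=1692199 / 11492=147.25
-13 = -13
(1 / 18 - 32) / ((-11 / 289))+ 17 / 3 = 167297 / 198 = 844.93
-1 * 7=-7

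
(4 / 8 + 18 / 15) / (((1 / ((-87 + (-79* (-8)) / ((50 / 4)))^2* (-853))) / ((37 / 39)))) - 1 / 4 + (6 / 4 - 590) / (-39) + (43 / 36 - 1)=-1335838976981 / 731250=-1826788.34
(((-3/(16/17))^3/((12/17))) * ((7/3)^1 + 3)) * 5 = -1252815/1024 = -1223.45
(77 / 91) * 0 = 0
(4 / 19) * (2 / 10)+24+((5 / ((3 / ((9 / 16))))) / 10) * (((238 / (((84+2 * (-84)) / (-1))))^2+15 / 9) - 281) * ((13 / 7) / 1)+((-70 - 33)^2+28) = 2710341467 / 255360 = 10613.81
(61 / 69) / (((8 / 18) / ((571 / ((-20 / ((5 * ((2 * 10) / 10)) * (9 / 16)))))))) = -319.44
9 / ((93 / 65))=195 / 31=6.29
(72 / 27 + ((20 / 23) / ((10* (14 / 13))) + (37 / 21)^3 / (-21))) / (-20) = -2781082 / 22365315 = -0.12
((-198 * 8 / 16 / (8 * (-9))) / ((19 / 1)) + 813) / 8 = 123587 / 1216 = 101.63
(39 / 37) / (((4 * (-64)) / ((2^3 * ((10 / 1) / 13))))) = -15 / 592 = -0.03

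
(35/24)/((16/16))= 35/24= 1.46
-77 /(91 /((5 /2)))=-55 /26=-2.12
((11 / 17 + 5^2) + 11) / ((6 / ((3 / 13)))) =623 / 442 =1.41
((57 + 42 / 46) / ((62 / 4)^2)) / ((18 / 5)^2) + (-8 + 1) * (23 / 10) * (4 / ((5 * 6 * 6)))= -3373583 / 9946350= -0.34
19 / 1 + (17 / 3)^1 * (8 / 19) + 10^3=58219 / 57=1021.39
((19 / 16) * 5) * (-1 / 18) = -95 / 288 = -0.33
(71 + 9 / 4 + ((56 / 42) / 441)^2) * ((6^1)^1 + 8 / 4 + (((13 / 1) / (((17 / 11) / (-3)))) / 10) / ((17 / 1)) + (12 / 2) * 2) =29422514314031 / 20233803240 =1454.13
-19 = -19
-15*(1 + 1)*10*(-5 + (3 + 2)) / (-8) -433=-433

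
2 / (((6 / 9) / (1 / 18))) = 1 / 6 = 0.17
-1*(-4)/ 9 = 4/ 9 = 0.44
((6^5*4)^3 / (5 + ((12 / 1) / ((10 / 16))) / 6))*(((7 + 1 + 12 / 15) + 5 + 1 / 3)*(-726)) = -1543831708715974656 / 41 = -37654431919901820.88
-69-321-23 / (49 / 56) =-2914 / 7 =-416.29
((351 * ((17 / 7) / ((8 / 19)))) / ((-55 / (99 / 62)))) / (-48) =340119 / 277760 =1.22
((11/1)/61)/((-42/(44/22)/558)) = -2046/427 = -4.79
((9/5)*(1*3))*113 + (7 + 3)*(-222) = -8049/5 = -1609.80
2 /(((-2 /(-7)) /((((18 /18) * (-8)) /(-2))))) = 28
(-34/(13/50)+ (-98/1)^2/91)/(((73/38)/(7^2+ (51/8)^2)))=-4469123/3796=-1177.32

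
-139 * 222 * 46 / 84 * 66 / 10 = -3903537 / 35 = -111529.63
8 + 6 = 14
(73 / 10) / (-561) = -73 / 5610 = -0.01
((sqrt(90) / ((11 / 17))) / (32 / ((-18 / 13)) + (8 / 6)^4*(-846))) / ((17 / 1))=-0.00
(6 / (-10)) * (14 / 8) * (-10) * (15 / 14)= 45 / 4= 11.25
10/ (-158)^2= 5/ 12482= 0.00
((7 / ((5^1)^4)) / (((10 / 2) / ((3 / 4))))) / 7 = 3 / 12500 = 0.00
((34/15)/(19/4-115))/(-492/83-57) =11288/34550145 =0.00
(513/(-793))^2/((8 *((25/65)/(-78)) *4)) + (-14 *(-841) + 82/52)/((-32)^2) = 4382460177/495339520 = 8.85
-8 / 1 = -8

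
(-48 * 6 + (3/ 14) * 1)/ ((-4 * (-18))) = -1343/ 336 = -4.00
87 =87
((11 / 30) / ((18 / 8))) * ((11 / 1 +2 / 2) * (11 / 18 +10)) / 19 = 8404 / 7695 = 1.09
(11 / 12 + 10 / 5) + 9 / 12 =11 / 3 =3.67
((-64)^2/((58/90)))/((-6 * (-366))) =5120/1769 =2.89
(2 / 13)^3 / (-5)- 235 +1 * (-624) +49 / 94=-886457297 / 1032590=-858.48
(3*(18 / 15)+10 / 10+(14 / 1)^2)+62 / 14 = 7176 / 35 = 205.03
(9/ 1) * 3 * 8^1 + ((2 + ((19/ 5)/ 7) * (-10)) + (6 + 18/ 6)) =1551/ 7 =221.57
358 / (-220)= -179 / 110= -1.63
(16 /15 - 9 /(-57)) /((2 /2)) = 349 /285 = 1.22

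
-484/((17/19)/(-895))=8230420/17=484142.35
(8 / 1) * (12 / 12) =8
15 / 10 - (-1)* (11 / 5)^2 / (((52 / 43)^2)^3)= 3.05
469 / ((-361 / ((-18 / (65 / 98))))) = 827316 / 23465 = 35.26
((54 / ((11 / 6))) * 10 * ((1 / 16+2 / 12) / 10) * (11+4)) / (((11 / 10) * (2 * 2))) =2025 / 88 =23.01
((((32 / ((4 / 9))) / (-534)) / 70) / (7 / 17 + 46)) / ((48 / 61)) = -1037 / 19661880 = -0.00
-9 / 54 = -1 / 6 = -0.17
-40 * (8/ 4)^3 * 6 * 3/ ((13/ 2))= -886.15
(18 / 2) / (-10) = -9 / 10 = -0.90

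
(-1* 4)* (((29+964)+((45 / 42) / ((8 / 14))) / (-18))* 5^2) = -1191475 / 12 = -99289.58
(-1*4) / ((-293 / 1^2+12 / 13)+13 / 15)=390 / 28393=0.01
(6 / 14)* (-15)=-45 / 7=-6.43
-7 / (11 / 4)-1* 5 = -83 / 11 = -7.55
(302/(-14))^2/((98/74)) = 843637/2401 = 351.37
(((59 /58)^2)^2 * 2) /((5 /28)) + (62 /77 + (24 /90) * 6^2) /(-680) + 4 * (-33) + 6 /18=-33243626431739 /277749248700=-119.69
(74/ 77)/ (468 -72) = 37/ 15246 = 0.00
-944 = -944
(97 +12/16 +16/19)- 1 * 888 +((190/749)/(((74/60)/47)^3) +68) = 38398424368781/2883371372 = 13317.20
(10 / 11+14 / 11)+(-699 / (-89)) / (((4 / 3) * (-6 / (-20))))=21.82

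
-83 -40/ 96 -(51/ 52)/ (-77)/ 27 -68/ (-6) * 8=130639/ 18018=7.25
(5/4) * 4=5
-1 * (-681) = 681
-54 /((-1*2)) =27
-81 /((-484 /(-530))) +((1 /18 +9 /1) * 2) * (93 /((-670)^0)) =1158431 /726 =1595.63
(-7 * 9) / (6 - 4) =-63 / 2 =-31.50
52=52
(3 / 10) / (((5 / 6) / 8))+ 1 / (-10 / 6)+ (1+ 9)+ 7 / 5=342 / 25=13.68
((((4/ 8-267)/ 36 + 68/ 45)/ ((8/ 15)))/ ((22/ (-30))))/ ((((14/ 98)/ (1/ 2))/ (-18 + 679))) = 49069335/ 1408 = 34850.38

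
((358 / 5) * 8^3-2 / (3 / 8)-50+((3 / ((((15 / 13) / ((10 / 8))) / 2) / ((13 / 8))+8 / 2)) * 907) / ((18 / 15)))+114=809008289 / 21720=37247.16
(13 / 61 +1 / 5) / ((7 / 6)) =108 / 305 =0.35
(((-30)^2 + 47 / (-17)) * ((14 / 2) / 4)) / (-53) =-106771 / 3604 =-29.63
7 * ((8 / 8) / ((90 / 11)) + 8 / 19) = 6503 / 1710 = 3.80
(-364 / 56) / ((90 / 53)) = -689 / 180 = -3.83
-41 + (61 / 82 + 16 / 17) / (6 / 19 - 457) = -495969889 / 12095738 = -41.00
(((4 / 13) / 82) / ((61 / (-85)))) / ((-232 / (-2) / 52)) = -170 / 72529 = -0.00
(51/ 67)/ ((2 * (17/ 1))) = 3/ 134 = 0.02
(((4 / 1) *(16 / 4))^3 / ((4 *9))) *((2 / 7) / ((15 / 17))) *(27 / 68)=512 / 35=14.63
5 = 5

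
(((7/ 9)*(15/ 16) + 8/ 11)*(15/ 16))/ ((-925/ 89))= -68441/ 520960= -0.13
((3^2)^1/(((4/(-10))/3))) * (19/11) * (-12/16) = 7695/88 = 87.44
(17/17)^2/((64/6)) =3/32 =0.09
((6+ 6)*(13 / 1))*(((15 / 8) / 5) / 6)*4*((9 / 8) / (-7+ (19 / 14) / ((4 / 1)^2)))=-6.34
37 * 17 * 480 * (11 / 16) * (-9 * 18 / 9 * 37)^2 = 92068918920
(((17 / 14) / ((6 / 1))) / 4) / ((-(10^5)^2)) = -17 / 3360000000000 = -0.00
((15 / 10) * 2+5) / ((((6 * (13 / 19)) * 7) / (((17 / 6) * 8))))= 5168 / 819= 6.31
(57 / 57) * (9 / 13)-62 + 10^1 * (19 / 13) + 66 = 251 / 13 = 19.31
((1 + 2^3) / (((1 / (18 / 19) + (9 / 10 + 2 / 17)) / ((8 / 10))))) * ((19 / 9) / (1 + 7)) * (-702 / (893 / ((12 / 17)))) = -1458 / 2867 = -0.51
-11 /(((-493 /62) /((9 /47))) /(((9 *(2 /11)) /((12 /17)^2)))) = 0.87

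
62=62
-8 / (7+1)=-1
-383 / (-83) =383 / 83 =4.61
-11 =-11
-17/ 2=-8.50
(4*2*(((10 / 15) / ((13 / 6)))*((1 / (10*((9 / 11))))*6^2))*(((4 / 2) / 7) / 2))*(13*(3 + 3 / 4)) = 528 / 7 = 75.43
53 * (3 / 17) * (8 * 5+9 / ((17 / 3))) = 112413 / 289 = 388.97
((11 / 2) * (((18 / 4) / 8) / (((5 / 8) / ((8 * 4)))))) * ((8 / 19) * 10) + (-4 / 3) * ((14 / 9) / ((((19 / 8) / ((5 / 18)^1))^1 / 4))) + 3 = 3088667 / 4617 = 668.98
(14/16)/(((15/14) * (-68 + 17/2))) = -7/510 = -0.01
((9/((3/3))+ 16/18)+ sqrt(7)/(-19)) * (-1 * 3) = -89/3+ 3 * sqrt(7)/19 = -29.25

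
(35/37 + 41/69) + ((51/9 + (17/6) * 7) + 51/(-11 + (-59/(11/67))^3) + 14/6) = 29.37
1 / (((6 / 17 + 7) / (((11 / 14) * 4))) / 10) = 748 / 175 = 4.27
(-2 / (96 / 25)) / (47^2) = -25 / 106032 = -0.00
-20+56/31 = -564/31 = -18.19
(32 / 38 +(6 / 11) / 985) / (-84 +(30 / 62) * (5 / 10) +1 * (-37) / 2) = -2688847 / 326296025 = -0.01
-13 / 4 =-3.25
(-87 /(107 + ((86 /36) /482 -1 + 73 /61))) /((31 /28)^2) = -36098129088 /54522322507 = -0.66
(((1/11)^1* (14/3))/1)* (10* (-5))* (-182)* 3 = 127400/11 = 11581.82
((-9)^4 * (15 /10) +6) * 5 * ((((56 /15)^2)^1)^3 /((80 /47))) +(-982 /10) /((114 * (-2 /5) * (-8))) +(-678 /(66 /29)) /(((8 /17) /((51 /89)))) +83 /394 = 6974149505290531379627 /89044847100000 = 78321764.06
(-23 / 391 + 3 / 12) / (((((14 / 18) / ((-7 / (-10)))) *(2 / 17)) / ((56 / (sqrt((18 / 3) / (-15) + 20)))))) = 117 *sqrt(10) / 20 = 18.50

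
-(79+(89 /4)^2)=-9185 /16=-574.06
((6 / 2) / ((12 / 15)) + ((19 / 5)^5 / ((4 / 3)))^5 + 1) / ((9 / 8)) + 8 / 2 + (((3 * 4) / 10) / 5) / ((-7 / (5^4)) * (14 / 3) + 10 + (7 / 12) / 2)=1157952675989795159658086696672461874629 / 17577095031738281250000000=65878501191404.20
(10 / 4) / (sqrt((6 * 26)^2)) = 5 / 312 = 0.02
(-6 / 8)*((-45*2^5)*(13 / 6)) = 2340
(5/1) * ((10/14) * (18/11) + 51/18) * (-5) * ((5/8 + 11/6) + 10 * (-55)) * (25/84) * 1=15186068125/931392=16304.70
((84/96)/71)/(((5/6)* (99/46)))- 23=-22.99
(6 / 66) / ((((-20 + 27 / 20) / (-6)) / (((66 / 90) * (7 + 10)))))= 136 / 373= 0.36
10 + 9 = 19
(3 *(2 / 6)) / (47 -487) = -1 / 440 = -0.00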